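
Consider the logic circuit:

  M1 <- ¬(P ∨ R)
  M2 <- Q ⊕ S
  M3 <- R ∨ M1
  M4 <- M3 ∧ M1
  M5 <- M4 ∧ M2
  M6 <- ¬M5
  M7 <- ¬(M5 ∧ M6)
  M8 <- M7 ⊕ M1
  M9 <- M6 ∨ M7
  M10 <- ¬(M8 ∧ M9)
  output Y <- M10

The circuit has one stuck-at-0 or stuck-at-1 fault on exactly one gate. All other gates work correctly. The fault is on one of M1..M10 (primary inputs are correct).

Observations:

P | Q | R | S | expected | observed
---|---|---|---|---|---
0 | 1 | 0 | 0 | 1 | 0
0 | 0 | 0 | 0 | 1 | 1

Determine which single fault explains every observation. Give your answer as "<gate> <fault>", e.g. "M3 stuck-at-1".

M6 stuck-at-1

Fault-free values for test 1 (P=0, Q=1, R=0, S=0): M1=1, M2=1, M3=1, M4=1, M5=1, M6=0, M7=1, M8=0, M9=1, M10=1, giving Y=1. Observed 0.
Test 1: faults giving observed 0 are {M1 stuck-at-0, M6 stuck-at-1, M8 stuck-at-1, M10 stuck-at-0}.
Test 2 (P=0, Q=0, R=0, S=0): fault-free M1=1, M2=0, M3=1, M4=1, M5=0, M6=1, M7=1, M8=0, M9=1, M10=1 → 1; observed 1. Eliminates M1 stuck-at-0, M8 stuck-at-1, M10 stuck-at-0.
Only M6 stuck-at-1 is consistent with every test.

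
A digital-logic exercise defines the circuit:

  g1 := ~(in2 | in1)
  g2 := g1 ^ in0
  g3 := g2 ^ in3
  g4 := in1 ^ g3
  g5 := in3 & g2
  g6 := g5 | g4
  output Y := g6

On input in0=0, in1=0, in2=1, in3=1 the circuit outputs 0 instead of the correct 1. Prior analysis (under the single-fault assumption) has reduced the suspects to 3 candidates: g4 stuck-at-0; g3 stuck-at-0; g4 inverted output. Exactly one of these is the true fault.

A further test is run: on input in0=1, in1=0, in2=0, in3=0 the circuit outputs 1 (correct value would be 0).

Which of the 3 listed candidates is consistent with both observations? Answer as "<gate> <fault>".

g4 inverted output

Evaluate each candidate on input in0=1, in1=0, in2=0, in3=0:
  g4 stuck-at-0: g1=1, g2=0, g3=0, g4=0 [stuck-at-0], g5=0, g6=0 → 0 — eliminated
  g3 stuck-at-0: g1=1, g2=0, g3=0 [stuck-at-0], g4=0, g5=0, g6=0 → 0 — eliminated
  g4 inverted output: g1=1, g2=0, g3=0, g4=1 [inverted output], g5=0, g6=1 → 1 — matches
Only g4 inverted output reproduces the observed 1.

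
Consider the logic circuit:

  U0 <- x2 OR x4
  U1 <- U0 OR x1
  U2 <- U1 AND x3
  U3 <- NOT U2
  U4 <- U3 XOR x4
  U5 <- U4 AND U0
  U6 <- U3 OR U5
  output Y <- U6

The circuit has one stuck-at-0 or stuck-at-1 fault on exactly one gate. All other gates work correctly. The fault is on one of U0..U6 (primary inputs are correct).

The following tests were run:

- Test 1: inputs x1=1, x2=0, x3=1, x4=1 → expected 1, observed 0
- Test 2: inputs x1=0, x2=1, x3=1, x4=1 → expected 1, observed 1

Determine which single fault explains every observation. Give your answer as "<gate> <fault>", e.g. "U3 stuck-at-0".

Fault-free values for test 1 (x1=1, x2=0, x3=1, x4=1): U0=1, U1=1, U2=1, U3=0, U4=1, U5=1, U6=1, giving Y=1. Observed 0.
Test 1: faults giving observed 0 are {U0 stuck-at-0, U4 stuck-at-0, U5 stuck-at-0, U6 stuck-at-0}.
Test 2 (x1=0, x2=1, x3=1, x4=1): fault-free U0=1, U1=1, U2=1, U3=0, U4=1, U5=1, U6=1 → 1; observed 1. Eliminates U4 stuck-at-0, U5 stuck-at-0, U6 stuck-at-0.
Only U0 stuck-at-0 is consistent with every test.

U0 stuck-at-0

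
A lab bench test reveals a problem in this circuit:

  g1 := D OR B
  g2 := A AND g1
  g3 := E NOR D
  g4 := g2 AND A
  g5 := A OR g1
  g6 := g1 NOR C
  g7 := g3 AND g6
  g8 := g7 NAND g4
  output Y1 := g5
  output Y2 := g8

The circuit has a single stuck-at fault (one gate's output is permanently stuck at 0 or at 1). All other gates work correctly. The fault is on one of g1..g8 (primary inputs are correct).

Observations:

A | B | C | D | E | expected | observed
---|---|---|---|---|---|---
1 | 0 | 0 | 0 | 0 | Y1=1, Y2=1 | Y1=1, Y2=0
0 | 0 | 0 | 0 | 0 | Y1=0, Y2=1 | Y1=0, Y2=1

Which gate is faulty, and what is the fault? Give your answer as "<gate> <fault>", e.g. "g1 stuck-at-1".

Fault-free values for test 1 (A=1, B=0, C=0, D=0, E=0): g1=0, g2=0, g3=1, g4=0, g5=1, g6=1, g7=1, g8=1, giving Y1=1, Y2=1. Observed Y1=1, Y2=0.
Test 1: faults giving observed Y1=1, Y2=0 are {g2 stuck-at-1, g4 stuck-at-1, g8 stuck-at-0}.
Test 2 (A=0, B=0, C=0, D=0, E=0): fault-free g1=0, g2=0, g3=1, g4=0, g5=0, g6=1, g7=1, g8=1 → Y1=0, Y2=1; observed Y1=0, Y2=1. Eliminates g4 stuck-at-1, g8 stuck-at-0.
Only g2 stuck-at-1 is consistent with every test.

g2 stuck-at-1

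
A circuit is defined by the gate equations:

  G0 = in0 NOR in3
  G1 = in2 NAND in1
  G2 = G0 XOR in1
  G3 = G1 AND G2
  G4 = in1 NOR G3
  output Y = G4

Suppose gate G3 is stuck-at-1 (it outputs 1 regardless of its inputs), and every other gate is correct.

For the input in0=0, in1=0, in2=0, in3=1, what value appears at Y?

0

Propagate with G3 forced: G0=0, G1=1, G2=0, G3=1 [stuck-at-1], G4=0.
So Y = 0. (Without the fault it would be 1.)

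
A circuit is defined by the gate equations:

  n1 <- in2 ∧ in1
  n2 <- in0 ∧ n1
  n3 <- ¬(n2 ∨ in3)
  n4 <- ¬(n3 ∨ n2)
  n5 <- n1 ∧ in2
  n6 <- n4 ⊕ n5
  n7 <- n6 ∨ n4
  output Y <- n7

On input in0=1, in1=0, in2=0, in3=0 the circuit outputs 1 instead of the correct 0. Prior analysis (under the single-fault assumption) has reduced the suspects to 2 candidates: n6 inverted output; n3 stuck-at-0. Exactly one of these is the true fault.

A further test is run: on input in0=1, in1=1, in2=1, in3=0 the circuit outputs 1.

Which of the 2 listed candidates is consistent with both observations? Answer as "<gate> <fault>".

n3 stuck-at-0

Evaluate each candidate on input in0=1, in1=1, in2=1, in3=0:
  n6 inverted output: n1=1, n2=1, n3=0, n4=0, n5=1, n6=0 [inverted output], n7=0 → 0 — eliminated
  n3 stuck-at-0: n1=1, n2=1, n3=0 [stuck-at-0], n4=0, n5=1, n6=1, n7=1 → 1 — matches
Only n3 stuck-at-0 reproduces the observed 1.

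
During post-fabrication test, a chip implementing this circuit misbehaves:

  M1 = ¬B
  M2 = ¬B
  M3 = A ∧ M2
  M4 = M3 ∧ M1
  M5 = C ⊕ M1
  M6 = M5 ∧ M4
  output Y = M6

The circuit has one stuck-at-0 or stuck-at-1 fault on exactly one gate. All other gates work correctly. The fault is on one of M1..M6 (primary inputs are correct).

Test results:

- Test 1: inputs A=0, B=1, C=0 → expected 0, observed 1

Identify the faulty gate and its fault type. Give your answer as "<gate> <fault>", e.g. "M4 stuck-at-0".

Fault-free values for test 1 (A=0, B=1, C=0): M1=0, M2=0, M3=0, M4=0, M5=0, M6=0, giving Y=0. Observed 1.
Test 1: faults giving observed 1 are {M6 stuck-at-1}.
Only M6 stuck-at-1 is consistent with every test.

M6 stuck-at-1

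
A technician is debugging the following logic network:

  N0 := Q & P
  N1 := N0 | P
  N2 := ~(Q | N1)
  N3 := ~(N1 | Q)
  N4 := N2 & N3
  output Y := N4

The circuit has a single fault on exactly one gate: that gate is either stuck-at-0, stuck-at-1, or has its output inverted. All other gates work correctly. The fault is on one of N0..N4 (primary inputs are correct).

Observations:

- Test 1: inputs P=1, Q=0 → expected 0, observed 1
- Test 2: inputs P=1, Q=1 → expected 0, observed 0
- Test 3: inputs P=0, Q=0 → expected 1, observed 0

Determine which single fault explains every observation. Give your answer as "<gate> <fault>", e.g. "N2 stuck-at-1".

N1 inverted output

Fault-free values for test 1 (P=1, Q=0): N0=0, N1=1, N2=0, N3=0, N4=0, giving Y=0. Observed 1.
Test 1: faults giving observed 1 are {N1 stuck-at-0, N1 inverted output, N4 stuck-at-1, N4 inverted output}.
Test 2 (P=1, Q=1): fault-free N0=1, N1=1, N2=0, N3=0, N4=0 → 0; observed 0. Eliminates N4 stuck-at-1, N4 inverted output.
Test 3 (P=0, Q=0): fault-free N0=0, N1=0, N2=1, N3=1, N4=1 → 1; observed 0. Eliminates N1 stuck-at-0.
Only N1 inverted output is consistent with every test.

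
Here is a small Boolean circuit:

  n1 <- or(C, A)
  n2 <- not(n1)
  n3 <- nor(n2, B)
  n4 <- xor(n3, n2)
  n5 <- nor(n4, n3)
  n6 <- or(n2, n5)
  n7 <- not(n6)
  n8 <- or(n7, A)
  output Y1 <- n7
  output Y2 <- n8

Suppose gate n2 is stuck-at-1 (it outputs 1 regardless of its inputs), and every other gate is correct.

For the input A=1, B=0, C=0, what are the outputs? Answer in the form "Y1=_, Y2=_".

Propagate with n2 forced: n1=1, n2=1 [stuck-at-1], n3=0, n4=1, n5=0, n6=1, n7=0, n8=1.
So the outputs are Y1=0, Y2=1. (Without the fault they would be Y1=1, Y2=1.)

Y1=0, Y2=1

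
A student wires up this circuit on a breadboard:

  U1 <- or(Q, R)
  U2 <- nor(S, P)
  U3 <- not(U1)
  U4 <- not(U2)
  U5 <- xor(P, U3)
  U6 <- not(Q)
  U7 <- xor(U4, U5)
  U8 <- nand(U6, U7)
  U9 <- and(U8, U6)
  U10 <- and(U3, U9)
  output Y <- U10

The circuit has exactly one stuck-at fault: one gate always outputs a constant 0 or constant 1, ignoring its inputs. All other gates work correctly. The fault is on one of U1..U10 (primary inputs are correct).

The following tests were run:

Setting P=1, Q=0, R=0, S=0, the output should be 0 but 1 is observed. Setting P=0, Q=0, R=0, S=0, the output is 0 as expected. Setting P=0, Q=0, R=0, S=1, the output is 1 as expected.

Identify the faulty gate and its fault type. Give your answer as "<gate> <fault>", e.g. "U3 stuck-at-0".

U5 stuck-at-1

Fault-free values for test 1 (P=1, Q=0, R=0, S=0): U1=0, U2=0, U3=1, U4=1, U5=0, U6=1, U7=1, U8=0, U9=0, U10=0, giving Y=0. Observed 1.
Test 1: faults giving observed 1 are {U2 stuck-at-1, U4 stuck-at-0, U5 stuck-at-1, U7 stuck-at-0, U8 stuck-at-1, U9 stuck-at-1, U10 stuck-at-1}.
Test 2 (P=0, Q=0, R=0, S=0): fault-free U1=0, U2=1, U3=1, U4=0, U5=1, U6=1, U7=1, U8=0, U9=0, U10=0 → 0; observed 0. Eliminates U7 stuck-at-0, U8 stuck-at-1, U9 stuck-at-1, U10 stuck-at-1.
Test 3 (P=0, Q=0, R=0, S=1): fault-free U1=0, U2=0, U3=1, U4=1, U5=1, U6=1, U7=0, U8=1, U9=1, U10=1 → 1; observed 1. Eliminates U2 stuck-at-1, U4 stuck-at-0.
Only U5 stuck-at-1 is consistent with every test.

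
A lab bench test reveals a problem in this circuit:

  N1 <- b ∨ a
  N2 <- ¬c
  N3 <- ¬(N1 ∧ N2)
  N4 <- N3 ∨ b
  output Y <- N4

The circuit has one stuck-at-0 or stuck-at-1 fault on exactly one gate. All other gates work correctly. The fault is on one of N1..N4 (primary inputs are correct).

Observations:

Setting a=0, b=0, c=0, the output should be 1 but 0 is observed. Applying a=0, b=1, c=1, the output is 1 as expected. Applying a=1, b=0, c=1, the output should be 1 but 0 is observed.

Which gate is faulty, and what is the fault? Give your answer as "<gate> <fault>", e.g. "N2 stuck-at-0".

N3 stuck-at-0

Fault-free values for test 1 (a=0, b=0, c=0): N1=0, N2=1, N3=1, N4=1, giving Y=1. Observed 0.
Test 1: faults giving observed 0 are {N1 stuck-at-1, N3 stuck-at-0, N4 stuck-at-0}.
Test 2 (a=0, b=1, c=1): fault-free N1=1, N2=0, N3=1, N4=1 → 1; observed 1. Eliminates N4 stuck-at-0.
Test 3 (a=1, b=0, c=1): fault-free N1=1, N2=0, N3=1, N4=1 → 1; observed 0. Eliminates N1 stuck-at-1.
Only N3 stuck-at-0 is consistent with every test.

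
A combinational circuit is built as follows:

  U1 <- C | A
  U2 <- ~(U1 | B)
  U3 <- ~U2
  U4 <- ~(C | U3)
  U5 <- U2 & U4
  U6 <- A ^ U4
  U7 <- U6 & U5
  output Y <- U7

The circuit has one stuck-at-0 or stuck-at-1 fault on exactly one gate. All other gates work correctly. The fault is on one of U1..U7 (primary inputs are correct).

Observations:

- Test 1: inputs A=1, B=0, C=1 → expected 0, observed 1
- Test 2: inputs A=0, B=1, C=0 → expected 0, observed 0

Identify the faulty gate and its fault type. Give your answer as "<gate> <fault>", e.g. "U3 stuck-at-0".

Fault-free values for test 1 (A=1, B=0, C=1): U1=1, U2=0, U3=1, U4=0, U5=0, U6=1, U7=0, giving Y=0. Observed 1.
Test 1: faults giving observed 1 are {U5 stuck-at-1, U7 stuck-at-1}.
Test 2 (A=0, B=1, C=0): fault-free U1=0, U2=0, U3=1, U4=0, U5=0, U6=0, U7=0 → 0; observed 0. Eliminates U7 stuck-at-1.
Only U5 stuck-at-1 is consistent with every test.

U5 stuck-at-1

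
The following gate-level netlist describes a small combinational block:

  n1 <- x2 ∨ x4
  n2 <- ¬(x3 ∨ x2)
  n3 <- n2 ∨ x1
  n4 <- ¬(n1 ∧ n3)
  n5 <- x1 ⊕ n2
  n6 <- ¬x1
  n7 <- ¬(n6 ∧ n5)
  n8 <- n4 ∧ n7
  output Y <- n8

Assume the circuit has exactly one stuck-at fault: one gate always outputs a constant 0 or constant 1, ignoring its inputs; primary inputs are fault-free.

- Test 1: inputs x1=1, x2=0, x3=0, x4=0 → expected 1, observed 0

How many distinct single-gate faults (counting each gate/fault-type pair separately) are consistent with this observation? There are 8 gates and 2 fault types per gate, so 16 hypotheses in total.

Fault-free: n1=0, n2=1, n3=1, n4=1, n5=0, n6=0, n7=1, n8=1 → 1. Observed 0.
  n1: stuck-at-1 ✓; others ✗
  n2: none of the 2 fault types match ✗
  n3: none of the 2 fault types match ✗
  n4: stuck-at-0 ✓; others ✗
  n5: none of the 2 fault types match ✗
  n6: none of the 2 fault types match ✗
  n7: stuck-at-0 ✓; others ✗
  n8: stuck-at-0 ✓; others ✗
Consistent faults: {n1 stuck-at-1, n4 stuck-at-0, n7 stuck-at-0, n8 stuck-at-0} — 4 in all.

4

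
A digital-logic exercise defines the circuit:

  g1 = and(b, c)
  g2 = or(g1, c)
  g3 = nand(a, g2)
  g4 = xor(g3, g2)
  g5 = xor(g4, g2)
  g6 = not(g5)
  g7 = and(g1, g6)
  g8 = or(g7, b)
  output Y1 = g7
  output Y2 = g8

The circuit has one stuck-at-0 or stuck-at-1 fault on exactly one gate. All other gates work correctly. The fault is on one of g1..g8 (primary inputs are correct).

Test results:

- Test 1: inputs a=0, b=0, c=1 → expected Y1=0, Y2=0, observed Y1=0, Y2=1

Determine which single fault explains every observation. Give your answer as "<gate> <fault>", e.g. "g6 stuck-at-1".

g8 stuck-at-1

Fault-free values for test 1 (a=0, b=0, c=1): g1=0, g2=1, g3=1, g4=0, g5=1, g6=0, g7=0, g8=0, giving Y1=0, Y2=0. Observed Y1=0, Y2=1.
Test 1: faults giving observed Y1=0, Y2=1 are {g8 stuck-at-1}.
Only g8 stuck-at-1 is consistent with every test.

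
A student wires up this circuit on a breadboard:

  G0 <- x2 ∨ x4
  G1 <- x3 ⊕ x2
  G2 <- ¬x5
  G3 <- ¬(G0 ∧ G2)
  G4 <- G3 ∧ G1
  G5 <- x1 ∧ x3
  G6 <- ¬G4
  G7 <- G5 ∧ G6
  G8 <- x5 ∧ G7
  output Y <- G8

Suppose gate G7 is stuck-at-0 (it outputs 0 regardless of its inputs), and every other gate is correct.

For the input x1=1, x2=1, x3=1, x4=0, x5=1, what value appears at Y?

0

Propagate with G7 forced: G0=1, G1=0, G2=0, G3=1, G4=0, G5=1, G6=1, G7=0 [stuck-at-0], G8=0.
So Y = 0. (Without the fault it would be 1.)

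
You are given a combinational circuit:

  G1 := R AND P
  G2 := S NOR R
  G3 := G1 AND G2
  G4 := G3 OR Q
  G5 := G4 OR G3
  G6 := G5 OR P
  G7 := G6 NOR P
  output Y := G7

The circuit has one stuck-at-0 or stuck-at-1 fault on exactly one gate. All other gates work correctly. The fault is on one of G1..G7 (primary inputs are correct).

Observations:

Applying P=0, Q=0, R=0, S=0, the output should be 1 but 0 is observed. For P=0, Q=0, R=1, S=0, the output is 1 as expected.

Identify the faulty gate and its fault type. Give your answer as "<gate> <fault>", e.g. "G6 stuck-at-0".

G1 stuck-at-1

Fault-free values for test 1 (P=0, Q=0, R=0, S=0): G1=0, G2=1, G3=0, G4=0, G5=0, G6=0, G7=1, giving Y=1. Observed 0.
Test 1: faults giving observed 0 are {G1 stuck-at-1, G3 stuck-at-1, G4 stuck-at-1, G5 stuck-at-1, G6 stuck-at-1, G7 stuck-at-0}.
Test 2 (P=0, Q=0, R=1, S=0): fault-free G1=0, G2=0, G3=0, G4=0, G5=0, G6=0, G7=1 → 1; observed 1. Eliminates G3 stuck-at-1, G4 stuck-at-1, G5 stuck-at-1, G6 stuck-at-1, G7 stuck-at-0.
Only G1 stuck-at-1 is consistent with every test.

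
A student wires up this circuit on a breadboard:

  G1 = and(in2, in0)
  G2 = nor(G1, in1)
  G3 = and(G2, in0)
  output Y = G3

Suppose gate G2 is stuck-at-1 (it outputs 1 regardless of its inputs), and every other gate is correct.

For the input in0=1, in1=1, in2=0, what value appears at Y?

1

Propagate with G2 forced: G1=0, G2=1 [stuck-at-1], G3=1.
So Y = 1. (Without the fault it would be 0.)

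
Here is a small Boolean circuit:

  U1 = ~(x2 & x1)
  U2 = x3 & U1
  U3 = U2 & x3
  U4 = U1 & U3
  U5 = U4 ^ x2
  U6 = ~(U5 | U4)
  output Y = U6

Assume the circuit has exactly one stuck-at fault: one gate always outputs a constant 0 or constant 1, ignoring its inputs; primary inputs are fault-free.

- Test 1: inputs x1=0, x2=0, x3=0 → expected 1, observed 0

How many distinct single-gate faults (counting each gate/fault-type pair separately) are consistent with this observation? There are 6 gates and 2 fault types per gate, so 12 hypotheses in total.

4

Fault-free: U1=1, U2=0, U3=0, U4=0, U5=0, U6=1 → 1. Observed 0.
  U1 stuck-at-0: output 1 ✗
  U1 stuck-at-1: output 1 ✗
  U2 stuck-at-0: output 1 ✗
  U2 stuck-at-1: output 1 ✗
  U3 stuck-at-0: output 1 ✗
  U3 stuck-at-1: output 0 ✓
  U4 stuck-at-0: output 1 ✗
  U4 stuck-at-1: output 0 ✓
  U5 stuck-at-0: output 1 ✗
  U5 stuck-at-1: output 0 ✓
  U6 stuck-at-0: output 0 ✓
  U6 stuck-at-1: output 1 ✗
Consistent faults: {U3 stuck-at-1, U4 stuck-at-1, U5 stuck-at-1, U6 stuck-at-0} — 4 in all.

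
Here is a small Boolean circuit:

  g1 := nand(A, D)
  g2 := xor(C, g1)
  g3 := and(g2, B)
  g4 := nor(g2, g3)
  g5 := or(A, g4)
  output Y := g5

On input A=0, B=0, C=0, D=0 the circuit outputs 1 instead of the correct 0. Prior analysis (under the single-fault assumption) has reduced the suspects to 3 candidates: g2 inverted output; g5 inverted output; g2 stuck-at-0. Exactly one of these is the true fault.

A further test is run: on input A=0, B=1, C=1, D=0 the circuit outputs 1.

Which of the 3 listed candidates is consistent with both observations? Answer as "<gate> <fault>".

Evaluate each candidate on input A=0, B=1, C=1, D=0:
  g2 inverted output: g1=1, g2=1 [inverted output], g3=1, g4=0, g5=0 → 0 — eliminated
  g5 inverted output: g1=1, g2=0, g3=0, g4=1, g5=0 [inverted output] → 0 — eliminated
  g2 stuck-at-0: g1=1, g2=0 [stuck-at-0], g3=0, g4=1, g5=1 → 1 — matches
Only g2 stuck-at-0 reproduces the observed 1.

g2 stuck-at-0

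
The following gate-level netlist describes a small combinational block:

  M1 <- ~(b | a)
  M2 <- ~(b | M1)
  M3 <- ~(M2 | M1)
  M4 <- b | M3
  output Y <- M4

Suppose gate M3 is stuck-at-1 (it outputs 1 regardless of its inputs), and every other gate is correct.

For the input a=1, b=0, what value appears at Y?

1

Propagate with M3 forced: M1=0, M2=1, M3=1 [stuck-at-1], M4=1.
So Y = 1. (Without the fault it would be 0.)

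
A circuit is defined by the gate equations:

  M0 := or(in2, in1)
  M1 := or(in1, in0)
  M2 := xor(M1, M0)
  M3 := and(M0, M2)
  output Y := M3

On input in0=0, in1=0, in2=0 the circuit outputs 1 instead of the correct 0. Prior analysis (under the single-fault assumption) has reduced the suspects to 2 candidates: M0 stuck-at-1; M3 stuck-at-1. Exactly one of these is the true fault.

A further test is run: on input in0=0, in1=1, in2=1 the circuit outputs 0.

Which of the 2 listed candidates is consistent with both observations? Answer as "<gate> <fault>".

Evaluate each candidate on input in0=0, in1=1, in2=1:
  M0 stuck-at-1: M0=1 [stuck-at-1], M1=1, M2=0, M3=0 → 0 — matches
  M3 stuck-at-1: M0=1, M1=1, M2=0, M3=1 [stuck-at-1] → 1 — eliminated
Only M0 stuck-at-1 reproduces the observed 0.

M0 stuck-at-1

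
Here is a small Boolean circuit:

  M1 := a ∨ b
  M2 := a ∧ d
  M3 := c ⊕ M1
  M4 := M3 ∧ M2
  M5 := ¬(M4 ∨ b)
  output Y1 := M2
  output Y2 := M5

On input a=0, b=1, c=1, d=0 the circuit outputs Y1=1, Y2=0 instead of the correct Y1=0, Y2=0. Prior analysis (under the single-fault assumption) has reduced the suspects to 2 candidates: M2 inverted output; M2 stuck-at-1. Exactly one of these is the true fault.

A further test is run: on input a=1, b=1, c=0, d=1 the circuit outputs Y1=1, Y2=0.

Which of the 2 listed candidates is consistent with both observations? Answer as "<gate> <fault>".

M2 stuck-at-1

Evaluate each candidate on input a=1, b=1, c=0, d=1:
  M2 inverted output: M1=1, M2=0 [inverted output], M3=1, M4=0, M5=0 → Y1=0, Y2=0 — eliminated
  M2 stuck-at-1: M1=1, M2=1 [stuck-at-1], M3=1, M4=1, M5=0 → Y1=1, Y2=0 — matches
Only M2 stuck-at-1 reproduces the observed Y1=1, Y2=0.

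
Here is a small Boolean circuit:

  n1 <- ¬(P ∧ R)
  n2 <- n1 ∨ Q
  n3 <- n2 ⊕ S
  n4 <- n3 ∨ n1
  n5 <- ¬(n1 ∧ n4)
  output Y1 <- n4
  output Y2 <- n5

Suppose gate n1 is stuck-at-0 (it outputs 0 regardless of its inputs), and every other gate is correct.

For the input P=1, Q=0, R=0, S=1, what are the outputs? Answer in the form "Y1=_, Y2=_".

Y1=1, Y2=1

Propagate with n1 forced: n1=0 [stuck-at-0], n2=0, n3=1, n4=1, n5=1.
So the outputs are Y1=1, Y2=1. (Without the fault they would be Y1=1, Y2=0.)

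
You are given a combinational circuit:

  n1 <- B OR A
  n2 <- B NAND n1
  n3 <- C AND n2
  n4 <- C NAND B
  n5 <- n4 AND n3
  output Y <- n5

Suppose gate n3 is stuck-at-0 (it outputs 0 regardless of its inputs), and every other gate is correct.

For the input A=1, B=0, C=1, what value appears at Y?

Propagate with n3 forced: n1=1, n2=1, n3=0 [stuck-at-0], n4=1, n5=0.
So Y = 0. (Without the fault it would be 1.)

0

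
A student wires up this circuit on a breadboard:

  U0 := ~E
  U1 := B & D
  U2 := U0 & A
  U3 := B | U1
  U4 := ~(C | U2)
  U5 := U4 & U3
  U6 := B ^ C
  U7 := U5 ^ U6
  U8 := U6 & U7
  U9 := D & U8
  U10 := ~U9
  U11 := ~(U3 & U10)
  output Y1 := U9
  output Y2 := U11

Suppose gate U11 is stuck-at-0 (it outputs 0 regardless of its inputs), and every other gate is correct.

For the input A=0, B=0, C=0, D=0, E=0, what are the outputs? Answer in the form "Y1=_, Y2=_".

Y1=0, Y2=0

Propagate with U11 forced: U0=1, U1=0, U2=0, U3=0, U4=1, U5=0, U6=0, U7=0, U8=0, U9=0, U10=1, U11=0 [stuck-at-0].
So the outputs are Y1=0, Y2=0. (Without the fault they would be Y1=0, Y2=1.)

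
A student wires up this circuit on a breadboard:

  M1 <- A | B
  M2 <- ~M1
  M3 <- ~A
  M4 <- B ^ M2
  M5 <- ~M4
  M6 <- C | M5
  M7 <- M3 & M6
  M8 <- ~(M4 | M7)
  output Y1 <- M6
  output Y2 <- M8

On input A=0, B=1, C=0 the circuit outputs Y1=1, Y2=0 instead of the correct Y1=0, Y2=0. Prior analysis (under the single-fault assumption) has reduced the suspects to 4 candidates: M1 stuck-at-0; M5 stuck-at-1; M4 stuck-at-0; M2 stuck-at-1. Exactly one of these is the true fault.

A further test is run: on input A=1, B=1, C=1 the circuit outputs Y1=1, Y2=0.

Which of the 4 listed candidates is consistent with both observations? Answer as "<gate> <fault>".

M5 stuck-at-1

Evaluate each candidate on input A=1, B=1, C=1:
  M1 stuck-at-0: M1=0 [stuck-at-0], M2=1, M3=0, M4=0, M5=1, M6=1, M7=0, M8=1 → Y1=1, Y2=1 — eliminated
  M5 stuck-at-1: M1=1, M2=0, M3=0, M4=1, M5=1 [stuck-at-1], M6=1, M7=0, M8=0 → Y1=1, Y2=0 — matches
  M4 stuck-at-0: M1=1, M2=0, M3=0, M4=0 [stuck-at-0], M5=1, M6=1, M7=0, M8=1 → Y1=1, Y2=1 — eliminated
  M2 stuck-at-1: M1=1, M2=1 [stuck-at-1], M3=0, M4=0, M5=1, M6=1, M7=0, M8=1 → Y1=1, Y2=1 — eliminated
Only M5 stuck-at-1 reproduces the observed Y1=1, Y2=0.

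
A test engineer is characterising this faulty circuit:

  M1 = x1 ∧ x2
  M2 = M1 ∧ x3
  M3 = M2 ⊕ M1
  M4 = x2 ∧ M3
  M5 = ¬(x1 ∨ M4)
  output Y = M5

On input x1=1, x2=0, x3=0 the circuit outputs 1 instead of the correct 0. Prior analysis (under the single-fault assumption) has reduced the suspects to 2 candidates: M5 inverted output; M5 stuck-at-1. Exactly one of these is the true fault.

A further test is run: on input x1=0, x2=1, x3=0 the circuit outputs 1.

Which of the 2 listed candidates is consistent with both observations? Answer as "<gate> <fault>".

Evaluate each candidate on input x1=0, x2=1, x3=0:
  M5 inverted output: M1=0, M2=0, M3=0, M4=0, M5=0 [inverted output] → 0 — eliminated
  M5 stuck-at-1: M1=0, M2=0, M3=0, M4=0, M5=1 [stuck-at-1] → 1 — matches
Only M5 stuck-at-1 reproduces the observed 1.

M5 stuck-at-1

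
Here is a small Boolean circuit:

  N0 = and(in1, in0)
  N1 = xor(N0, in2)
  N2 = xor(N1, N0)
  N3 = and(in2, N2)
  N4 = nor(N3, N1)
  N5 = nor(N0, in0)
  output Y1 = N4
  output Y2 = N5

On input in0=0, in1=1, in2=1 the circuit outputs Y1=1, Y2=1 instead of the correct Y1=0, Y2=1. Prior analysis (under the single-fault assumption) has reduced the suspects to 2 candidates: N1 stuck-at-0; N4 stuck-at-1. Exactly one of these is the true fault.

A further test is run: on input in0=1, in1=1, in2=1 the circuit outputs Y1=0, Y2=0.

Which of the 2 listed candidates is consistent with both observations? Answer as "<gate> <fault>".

Evaluate each candidate on input in0=1, in1=1, in2=1:
  N1 stuck-at-0: N0=1, N1=0 [stuck-at-0], N2=1, N3=1, N4=0, N5=0 → Y1=0, Y2=0 — matches
  N4 stuck-at-1: N0=1, N1=0, N2=1, N3=1, N4=1 [stuck-at-1], N5=0 → Y1=1, Y2=0 — eliminated
Only N1 stuck-at-0 reproduces the observed Y1=0, Y2=0.

N1 stuck-at-0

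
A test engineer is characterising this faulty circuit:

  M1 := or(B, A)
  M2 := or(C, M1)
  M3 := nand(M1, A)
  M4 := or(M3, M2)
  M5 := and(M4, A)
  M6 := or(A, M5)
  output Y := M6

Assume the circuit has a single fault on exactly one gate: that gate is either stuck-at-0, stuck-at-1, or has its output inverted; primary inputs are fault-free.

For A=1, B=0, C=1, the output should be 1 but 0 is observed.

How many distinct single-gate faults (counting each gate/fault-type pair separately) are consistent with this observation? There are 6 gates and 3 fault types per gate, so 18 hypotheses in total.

Fault-free: M1=1, M2=1, M3=0, M4=1, M5=1, M6=1 → 1. Observed 0.
  M1: none of the 3 fault types match ✗
  M2: none of the 3 fault types match ✗
  M3: none of the 3 fault types match ✗
  M4: none of the 3 fault types match ✗
  M5: none of the 3 fault types match ✗
  M6: stuck-at-0, inverted output ✓; others ✗
Consistent faults: {M6 stuck-at-0, M6 inverted output} — 2 in all.

2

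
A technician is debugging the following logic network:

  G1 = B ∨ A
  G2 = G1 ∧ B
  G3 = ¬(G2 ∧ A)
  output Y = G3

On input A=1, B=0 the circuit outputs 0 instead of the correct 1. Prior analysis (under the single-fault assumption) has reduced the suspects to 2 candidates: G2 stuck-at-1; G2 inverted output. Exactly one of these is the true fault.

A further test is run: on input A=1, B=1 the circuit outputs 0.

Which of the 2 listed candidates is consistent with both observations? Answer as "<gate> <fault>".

G2 stuck-at-1

Evaluate each candidate on input A=1, B=1:
  G2 stuck-at-1: G1=1, G2=1 [stuck-at-1], G3=0 → 0 — matches
  G2 inverted output: G1=1, G2=0 [inverted output], G3=1 → 1 — eliminated
Only G2 stuck-at-1 reproduces the observed 0.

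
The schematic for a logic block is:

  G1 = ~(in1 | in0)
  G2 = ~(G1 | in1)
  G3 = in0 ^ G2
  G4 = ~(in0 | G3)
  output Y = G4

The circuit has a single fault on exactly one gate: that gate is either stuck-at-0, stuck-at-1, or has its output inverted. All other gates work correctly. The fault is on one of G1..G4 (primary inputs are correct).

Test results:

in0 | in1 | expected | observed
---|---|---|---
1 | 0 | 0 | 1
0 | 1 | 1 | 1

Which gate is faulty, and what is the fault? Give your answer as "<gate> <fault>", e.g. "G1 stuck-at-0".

G4 stuck-at-1

Fault-free values for test 1 (in0=1, in1=0): G1=0, G2=1, G3=0, G4=0, giving Y=0. Observed 1.
Test 1: faults giving observed 1 are {G4 stuck-at-1, G4 inverted output}.
Test 2 (in0=0, in1=1): fault-free G1=0, G2=0, G3=0, G4=1 → 1; observed 1. Eliminates G4 inverted output.
Only G4 stuck-at-1 is consistent with every test.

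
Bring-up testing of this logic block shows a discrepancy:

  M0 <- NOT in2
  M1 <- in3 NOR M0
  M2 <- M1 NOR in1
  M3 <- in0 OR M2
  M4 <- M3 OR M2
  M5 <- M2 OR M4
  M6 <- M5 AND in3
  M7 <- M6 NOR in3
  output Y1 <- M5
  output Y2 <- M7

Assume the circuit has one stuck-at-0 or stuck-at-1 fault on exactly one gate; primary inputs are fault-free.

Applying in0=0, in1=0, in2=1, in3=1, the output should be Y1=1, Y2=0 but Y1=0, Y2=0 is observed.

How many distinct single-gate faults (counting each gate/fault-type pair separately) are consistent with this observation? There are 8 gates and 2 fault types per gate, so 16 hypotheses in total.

Fault-free: M0=0, M1=0, M2=1, M3=1, M4=1, M5=1, M6=1, M7=0 → Y1=1, Y2=0. Observed Y1=0, Y2=0.
  M0: none of the 2 fault types match ✗
  M1: stuck-at-1 ✓; others ✗
  M2: stuck-at-0 ✓; others ✗
  M3: none of the 2 fault types match ✗
  M4: none of the 2 fault types match ✗
  M5: stuck-at-0 ✓; others ✗
  M6: none of the 2 fault types match ✗
  M7: none of the 2 fault types match ✗
Consistent faults: {M1 stuck-at-1, M2 stuck-at-0, M5 stuck-at-0} — 3 in all.

3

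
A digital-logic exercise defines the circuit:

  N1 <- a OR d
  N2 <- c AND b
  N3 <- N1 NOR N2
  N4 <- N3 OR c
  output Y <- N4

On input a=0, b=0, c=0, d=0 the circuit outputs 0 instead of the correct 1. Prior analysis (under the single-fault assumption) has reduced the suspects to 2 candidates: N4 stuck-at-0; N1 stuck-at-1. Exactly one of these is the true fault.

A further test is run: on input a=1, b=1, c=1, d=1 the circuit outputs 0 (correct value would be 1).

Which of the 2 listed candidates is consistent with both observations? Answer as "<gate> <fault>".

Evaluate each candidate on input a=1, b=1, c=1, d=1:
  N4 stuck-at-0: N1=1, N2=1, N3=0, N4=0 [stuck-at-0] → 0 — matches
  N1 stuck-at-1: N1=1 [stuck-at-1], N2=1, N3=0, N4=1 → 1 — eliminated
Only N4 stuck-at-0 reproduces the observed 0.

N4 stuck-at-0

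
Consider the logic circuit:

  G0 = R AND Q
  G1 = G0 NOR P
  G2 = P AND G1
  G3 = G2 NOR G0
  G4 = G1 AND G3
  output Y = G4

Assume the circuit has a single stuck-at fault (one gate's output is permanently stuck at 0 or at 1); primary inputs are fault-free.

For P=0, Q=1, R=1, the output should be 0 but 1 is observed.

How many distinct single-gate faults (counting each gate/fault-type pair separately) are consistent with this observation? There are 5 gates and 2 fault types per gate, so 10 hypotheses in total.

Fault-free: G0=1, G1=0, G2=0, G3=0, G4=0 → 0. Observed 1.
  G0 stuck-at-0: output 1 ✓
  G0 stuck-at-1: output 0 ✗
  G1 stuck-at-0: output 0 ✗
  G1 stuck-at-1: output 0 ✗
  G2 stuck-at-0: output 0 ✗
  G2 stuck-at-1: output 0 ✗
  G3 stuck-at-0: output 0 ✗
  G3 stuck-at-1: output 0 ✗
  G4 stuck-at-0: output 0 ✗
  G4 stuck-at-1: output 1 ✓
Consistent faults: {G0 stuck-at-0, G4 stuck-at-1} — 2 in all.

2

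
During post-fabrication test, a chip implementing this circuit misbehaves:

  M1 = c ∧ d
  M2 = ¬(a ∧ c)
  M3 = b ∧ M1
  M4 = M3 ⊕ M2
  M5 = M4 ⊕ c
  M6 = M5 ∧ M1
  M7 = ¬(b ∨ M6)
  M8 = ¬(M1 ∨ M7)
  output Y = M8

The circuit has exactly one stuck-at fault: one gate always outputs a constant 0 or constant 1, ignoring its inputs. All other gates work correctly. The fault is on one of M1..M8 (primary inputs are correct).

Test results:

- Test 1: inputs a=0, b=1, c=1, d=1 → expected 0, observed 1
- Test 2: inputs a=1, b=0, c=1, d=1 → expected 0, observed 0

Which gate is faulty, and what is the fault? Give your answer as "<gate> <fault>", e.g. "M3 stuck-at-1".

M1 stuck-at-0

Fault-free values for test 1 (a=0, b=1, c=1, d=1): M1=1, M2=1, M3=1, M4=0, M5=1, M6=1, M7=0, M8=0, giving Y=0. Observed 1.
Test 1: faults giving observed 1 are {M1 stuck-at-0, M8 stuck-at-1}.
Test 2 (a=1, b=0, c=1, d=1): fault-free M1=1, M2=0, M3=0, M4=0, M5=1, M6=1, M7=0, M8=0 → 0; observed 0. Eliminates M8 stuck-at-1.
Only M1 stuck-at-0 is consistent with every test.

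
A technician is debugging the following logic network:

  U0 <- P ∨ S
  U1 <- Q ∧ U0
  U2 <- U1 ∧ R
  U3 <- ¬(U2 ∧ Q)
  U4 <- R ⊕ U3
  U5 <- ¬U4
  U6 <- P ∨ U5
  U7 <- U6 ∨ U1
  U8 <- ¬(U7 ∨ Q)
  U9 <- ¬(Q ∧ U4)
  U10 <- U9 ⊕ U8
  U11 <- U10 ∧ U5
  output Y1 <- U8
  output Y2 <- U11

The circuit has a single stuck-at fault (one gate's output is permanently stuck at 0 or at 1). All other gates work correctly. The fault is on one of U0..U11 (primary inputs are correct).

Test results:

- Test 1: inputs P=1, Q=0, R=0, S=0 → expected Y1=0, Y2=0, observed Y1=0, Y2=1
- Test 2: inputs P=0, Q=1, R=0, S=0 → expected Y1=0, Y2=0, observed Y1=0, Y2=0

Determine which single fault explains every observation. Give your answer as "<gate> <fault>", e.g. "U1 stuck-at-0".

U5 stuck-at-1

Fault-free values for test 1 (P=1, Q=0, R=0, S=0): U0=1, U1=0, U2=0, U3=1, U4=1, U5=0, U6=1, U7=1, U8=0, U9=1, U10=1, U11=0, giving Y1=0, Y2=0. Observed Y1=0, Y2=1.
Test 1: faults giving observed Y1=0, Y2=1 are {U3 stuck-at-0, U4 stuck-at-0, U5 stuck-at-1, U11 stuck-at-1}.
Test 2 (P=0, Q=1, R=0, S=0): fault-free U0=0, U1=0, U2=0, U3=1, U4=1, U5=0, U6=0, U7=0, U8=0, U9=0, U10=0, U11=0 → Y1=0, Y2=0; observed Y1=0, Y2=0. Eliminates U3 stuck-at-0, U4 stuck-at-0, U11 stuck-at-1.
Only U5 stuck-at-1 is consistent with every test.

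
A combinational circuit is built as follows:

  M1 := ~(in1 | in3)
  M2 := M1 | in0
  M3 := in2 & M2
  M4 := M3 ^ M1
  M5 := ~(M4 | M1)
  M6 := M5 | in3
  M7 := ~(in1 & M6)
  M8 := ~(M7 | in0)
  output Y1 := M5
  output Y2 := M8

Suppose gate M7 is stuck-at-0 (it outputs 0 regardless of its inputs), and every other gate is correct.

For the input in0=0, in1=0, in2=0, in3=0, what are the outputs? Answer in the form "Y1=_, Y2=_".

Y1=0, Y2=1

Propagate with M7 forced: M1=1, M2=1, M3=0, M4=1, M5=0, M6=0, M7=0 [stuck-at-0], M8=1.
So the outputs are Y1=0, Y2=1. (Without the fault they would be Y1=0, Y2=0.)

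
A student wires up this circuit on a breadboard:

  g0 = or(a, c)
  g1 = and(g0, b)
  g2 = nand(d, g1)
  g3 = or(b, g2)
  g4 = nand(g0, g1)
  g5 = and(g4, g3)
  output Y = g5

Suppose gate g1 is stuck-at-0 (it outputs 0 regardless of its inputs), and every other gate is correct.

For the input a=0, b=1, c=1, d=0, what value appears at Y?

1

Propagate with g1 forced: g0=1, g1=0 [stuck-at-0], g2=1, g3=1, g4=1, g5=1.
So Y = 1. (Without the fault it would be 0.)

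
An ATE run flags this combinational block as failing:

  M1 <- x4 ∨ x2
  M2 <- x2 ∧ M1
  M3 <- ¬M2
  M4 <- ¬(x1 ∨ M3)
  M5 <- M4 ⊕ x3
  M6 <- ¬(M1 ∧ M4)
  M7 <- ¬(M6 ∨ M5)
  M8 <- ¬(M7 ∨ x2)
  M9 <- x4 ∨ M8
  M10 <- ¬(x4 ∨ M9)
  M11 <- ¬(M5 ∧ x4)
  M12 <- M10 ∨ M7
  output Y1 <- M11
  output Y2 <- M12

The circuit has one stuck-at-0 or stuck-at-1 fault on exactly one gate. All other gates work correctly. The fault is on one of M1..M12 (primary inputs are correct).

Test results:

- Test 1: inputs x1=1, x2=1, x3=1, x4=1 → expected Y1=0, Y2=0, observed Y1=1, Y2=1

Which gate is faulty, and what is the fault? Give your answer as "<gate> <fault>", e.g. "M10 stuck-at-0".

Fault-free values for test 1 (x1=1, x2=1, x3=1, x4=1): M1=1, M2=1, M3=0, M4=0, M5=1, M6=1, M7=0, M8=0, M9=1, M10=0, M11=0, M12=0, giving Y1=0, Y2=0. Observed Y1=1, Y2=1.
Test 1: faults giving observed Y1=1, Y2=1 are {M4 stuck-at-1}.
Only M4 stuck-at-1 is consistent with every test.

M4 stuck-at-1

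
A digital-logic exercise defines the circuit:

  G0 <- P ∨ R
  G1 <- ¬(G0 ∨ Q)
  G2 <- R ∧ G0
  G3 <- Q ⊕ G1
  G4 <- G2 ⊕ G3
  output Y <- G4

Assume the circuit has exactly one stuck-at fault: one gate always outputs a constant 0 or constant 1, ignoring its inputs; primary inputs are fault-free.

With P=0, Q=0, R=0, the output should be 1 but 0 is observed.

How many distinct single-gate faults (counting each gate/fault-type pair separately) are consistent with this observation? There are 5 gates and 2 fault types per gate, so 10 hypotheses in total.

Fault-free: G0=0, G1=1, G2=0, G3=1, G4=1 → 1. Observed 0.
  G0 stuck-at-0: output 1 ✗
  G0 stuck-at-1: output 0 ✓
  G1 stuck-at-0: output 0 ✓
  G1 stuck-at-1: output 1 ✗
  G2 stuck-at-0: output 1 ✗
  G2 stuck-at-1: output 0 ✓
  G3 stuck-at-0: output 0 ✓
  G3 stuck-at-1: output 1 ✗
  G4 stuck-at-0: output 0 ✓
  G4 stuck-at-1: output 1 ✗
Consistent faults: {G0 stuck-at-1, G1 stuck-at-0, G2 stuck-at-1, G3 stuck-at-0, G4 stuck-at-0} — 5 in all.

5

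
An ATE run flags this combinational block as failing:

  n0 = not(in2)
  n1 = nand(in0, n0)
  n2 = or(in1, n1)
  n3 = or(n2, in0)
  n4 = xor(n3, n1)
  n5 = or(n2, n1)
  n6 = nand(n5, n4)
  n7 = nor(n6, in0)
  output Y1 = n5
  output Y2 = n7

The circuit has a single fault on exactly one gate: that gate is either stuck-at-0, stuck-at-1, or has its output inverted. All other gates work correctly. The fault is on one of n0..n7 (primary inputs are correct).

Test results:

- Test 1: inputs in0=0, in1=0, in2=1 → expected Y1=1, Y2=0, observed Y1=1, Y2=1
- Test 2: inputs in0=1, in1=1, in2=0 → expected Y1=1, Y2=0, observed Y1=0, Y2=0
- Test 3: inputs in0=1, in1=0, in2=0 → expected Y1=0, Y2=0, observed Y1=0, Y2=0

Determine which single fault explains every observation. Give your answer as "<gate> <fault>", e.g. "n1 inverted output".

n2 stuck-at-0

Fault-free values for test 1 (in0=0, in1=0, in2=1): n0=0, n1=1, n2=1, n3=1, n4=0, n5=1, n6=1, n7=0, giving Y1=1, Y2=0. Observed Y1=1, Y2=1.
Test 1: faults giving observed Y1=1, Y2=1 are {n2 stuck-at-0, n2 inverted output, n3 stuck-at-0, n3 inverted output, n4 stuck-at-1, n4 inverted output, n6 stuck-at-0, n6 inverted output, n7 stuck-at-1, n7 inverted output}.
Test 2 (in0=1, in1=1, in2=0): fault-free n0=1, n1=0, n2=1, n3=1, n4=1, n5=1, n6=0, n7=0 → Y1=1, Y2=0; observed Y1=0, Y2=0. Eliminates n3 stuck-at-0, n3 inverted output, n4 stuck-at-1, n4 inverted output, n6 stuck-at-0, n6 inverted output, n7 stuck-at-1, n7 inverted output.
Test 3 (in0=1, in1=0, in2=0): fault-free n0=1, n1=0, n2=0, n3=1, n4=1, n5=0, n6=1, n7=0 → Y1=0, Y2=0; observed Y1=0, Y2=0. Eliminates n2 inverted output.
Only n2 stuck-at-0 is consistent with every test.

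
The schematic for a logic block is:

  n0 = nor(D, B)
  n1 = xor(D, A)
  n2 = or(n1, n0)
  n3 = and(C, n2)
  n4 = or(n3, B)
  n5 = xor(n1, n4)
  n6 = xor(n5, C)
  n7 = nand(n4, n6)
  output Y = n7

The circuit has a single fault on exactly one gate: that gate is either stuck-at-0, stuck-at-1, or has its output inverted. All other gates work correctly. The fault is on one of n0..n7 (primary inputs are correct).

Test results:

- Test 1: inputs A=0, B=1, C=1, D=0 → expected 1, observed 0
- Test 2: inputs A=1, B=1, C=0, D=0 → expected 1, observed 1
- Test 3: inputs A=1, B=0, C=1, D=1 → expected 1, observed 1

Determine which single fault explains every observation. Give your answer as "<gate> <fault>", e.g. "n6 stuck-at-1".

n5 stuck-at-0

Fault-free values for test 1 (A=0, B=1, C=1, D=0): n0=0, n1=0, n2=0, n3=0, n4=1, n5=1, n6=0, n7=1, giving Y=1. Observed 0.
Test 1: faults giving observed 0 are {n1 stuck-at-1, n1 inverted output, n5 stuck-at-0, n5 inverted output, n6 stuck-at-1, n6 inverted output, n7 stuck-at-0, n7 inverted output}.
Test 2 (A=1, B=1, C=0, D=0): fault-free n0=0, n1=1, n2=1, n3=0, n4=1, n5=0, n6=0, n7=1 → 1; observed 1. Eliminates n1 inverted output, n5 inverted output, n6 stuck-at-1, n6 inverted output, n7 stuck-at-0, n7 inverted output.
Test 3 (A=1, B=0, C=1, D=1): fault-free n0=0, n1=0, n2=0, n3=0, n4=0, n5=0, n6=1, n7=1 → 1; observed 1. Eliminates n1 stuck-at-1.
Only n5 stuck-at-0 is consistent with every test.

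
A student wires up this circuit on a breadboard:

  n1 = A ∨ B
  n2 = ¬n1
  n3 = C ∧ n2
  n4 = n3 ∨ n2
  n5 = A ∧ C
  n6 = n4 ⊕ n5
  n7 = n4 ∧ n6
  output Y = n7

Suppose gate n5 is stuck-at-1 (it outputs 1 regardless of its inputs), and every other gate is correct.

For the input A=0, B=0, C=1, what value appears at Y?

0

Propagate with n5 forced: n1=0, n2=1, n3=1, n4=1, n5=1 [stuck-at-1], n6=0, n7=0.
So Y = 0. (Without the fault it would be 1.)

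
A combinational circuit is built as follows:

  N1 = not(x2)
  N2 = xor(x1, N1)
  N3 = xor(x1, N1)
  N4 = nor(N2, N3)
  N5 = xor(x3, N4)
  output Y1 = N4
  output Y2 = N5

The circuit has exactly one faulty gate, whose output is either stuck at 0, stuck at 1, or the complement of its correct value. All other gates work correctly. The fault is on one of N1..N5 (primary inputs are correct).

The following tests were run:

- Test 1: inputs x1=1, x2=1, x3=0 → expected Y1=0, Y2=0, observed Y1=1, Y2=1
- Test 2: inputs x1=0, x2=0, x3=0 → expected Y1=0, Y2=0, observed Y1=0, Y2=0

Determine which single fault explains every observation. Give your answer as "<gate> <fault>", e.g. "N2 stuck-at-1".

N1 stuck-at-1

Fault-free values for test 1 (x1=1, x2=1, x3=0): N1=0, N2=1, N3=1, N4=0, N5=0, giving Y1=0, Y2=0. Observed Y1=1, Y2=1.
Test 1: faults giving observed Y1=1, Y2=1 are {N1 stuck-at-1, N1 inverted output, N4 stuck-at-1, N4 inverted output}.
Test 2 (x1=0, x2=0, x3=0): fault-free N1=1, N2=1, N3=1, N4=0, N5=0 → Y1=0, Y2=0; observed Y1=0, Y2=0. Eliminates N1 inverted output, N4 stuck-at-1, N4 inverted output.
Only N1 stuck-at-1 is consistent with every test.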